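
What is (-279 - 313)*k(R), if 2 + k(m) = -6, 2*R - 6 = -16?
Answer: 4736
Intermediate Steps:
R = -5 (R = 3 + (1/2)*(-16) = 3 - 8 = -5)
k(m) = -8 (k(m) = -2 - 6 = -8)
(-279 - 313)*k(R) = (-279 - 313)*(-8) = -592*(-8) = 4736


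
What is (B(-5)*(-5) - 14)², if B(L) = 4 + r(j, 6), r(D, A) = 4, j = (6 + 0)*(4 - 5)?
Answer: 2916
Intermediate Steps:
j = -6 (j = 6*(-1) = -6)
B(L) = 8 (B(L) = 4 + 4 = 8)
(B(-5)*(-5) - 14)² = (8*(-5) - 14)² = (-40 - 14)² = (-54)² = 2916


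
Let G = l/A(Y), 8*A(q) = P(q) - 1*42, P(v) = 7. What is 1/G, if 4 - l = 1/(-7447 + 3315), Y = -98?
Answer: -36155/33058 ≈ -1.0937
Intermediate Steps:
A(q) = -35/8 (A(q) = (7 - 1*42)/8 = (7 - 42)/8 = (⅛)*(-35) = -35/8)
l = 16529/4132 (l = 4 - 1/(-7447 + 3315) = 4 - 1/(-4132) = 4 - 1*(-1/4132) = 4 + 1/4132 = 16529/4132 ≈ 4.0002)
G = -33058/36155 (G = 16529/(4132*(-35/8)) = (16529/4132)*(-8/35) = -33058/36155 ≈ -0.91434)
1/G = 1/(-33058/36155) = -36155/33058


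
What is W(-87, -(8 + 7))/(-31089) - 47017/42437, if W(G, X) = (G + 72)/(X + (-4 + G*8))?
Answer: -69674957890/62887772233 ≈ -1.1079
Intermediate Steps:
W(G, X) = (72 + G)/(-4 + X + 8*G) (W(G, X) = (72 + G)/(X + (-4 + 8*G)) = (72 + G)/(-4 + X + 8*G))
W(-87, -(8 + 7))/(-31089) - 47017/42437 = ((72 - 87)/(-4 - (8 + 7) + 8*(-87)))/(-31089) - 47017/42437 = (-15/(-4 - 1*15 - 696))*(-1/31089) - 47017*1/42437 = (-15/(-4 - 15 - 696))*(-1/31089) - 47017/42437 = (-15/(-715))*(-1/31089) - 47017/42437 = -1/715*(-15)*(-1/31089) - 47017/42437 = (3/143)*(-1/31089) - 47017/42437 = -1/1481909 - 47017/42437 = -69674957890/62887772233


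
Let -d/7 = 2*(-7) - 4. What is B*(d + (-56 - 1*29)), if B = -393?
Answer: -16113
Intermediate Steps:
d = 126 (d = -7*(2*(-7) - 4) = -7*(-14 - 4) = -7*(-18) = 126)
B*(d + (-56 - 1*29)) = -393*(126 + (-56 - 1*29)) = -393*(126 + (-56 - 29)) = -393*(126 - 85) = -393*41 = -16113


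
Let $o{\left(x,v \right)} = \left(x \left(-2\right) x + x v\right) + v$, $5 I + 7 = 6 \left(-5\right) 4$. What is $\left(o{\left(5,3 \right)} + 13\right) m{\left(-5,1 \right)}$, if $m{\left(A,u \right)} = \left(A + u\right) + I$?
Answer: $\frac{2793}{5} \approx 558.6$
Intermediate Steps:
$I = - \frac{127}{5}$ ($I = - \frac{7}{5} + \frac{6 \left(-5\right) 4}{5} = - \frac{7}{5} + \frac{\left(-30\right) 4}{5} = - \frac{7}{5} + \frac{1}{5} \left(-120\right) = - \frac{7}{5} - 24 = - \frac{127}{5} \approx -25.4$)
$o{\left(x,v \right)} = v - 2 x^{2} + v x$ ($o{\left(x,v \right)} = \left(- 2 x x + v x\right) + v = \left(- 2 x^{2} + v x\right) + v = v - 2 x^{2} + v x$)
$m{\left(A,u \right)} = - \frac{127}{5} + A + u$ ($m{\left(A,u \right)} = \left(A + u\right) - \frac{127}{5} = - \frac{127}{5} + A + u$)
$\left(o{\left(5,3 \right)} + 13\right) m{\left(-5,1 \right)} = \left(\left(3 - 2 \cdot 5^{2} + 3 \cdot 5\right) + 13\right) \left(- \frac{127}{5} - 5 + 1\right) = \left(\left(3 - 50 + 15\right) + 13\right) \left(- \frac{147}{5}\right) = \left(-32 + 13\right) \left(- \frac{147}{5}\right) = \left(-19\right) \left(- \frac{147}{5}\right) = \frac{2793}{5}$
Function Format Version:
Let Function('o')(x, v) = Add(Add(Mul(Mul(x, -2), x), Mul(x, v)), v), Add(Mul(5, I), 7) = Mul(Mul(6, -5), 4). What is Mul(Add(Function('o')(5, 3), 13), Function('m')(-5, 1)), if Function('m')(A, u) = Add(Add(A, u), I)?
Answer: Rational(2793, 5) ≈ 558.60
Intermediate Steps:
I = Rational(-127, 5) (I = Add(Rational(-7, 5), Mul(Rational(1, 5), Mul(Mul(6, -5), 4))) = Add(Rational(-7, 5), Mul(Rational(1, 5), Mul(-30, 4))) = Add(Rational(-7, 5), Mul(Rational(1, 5), -120)) = Add(Rational(-7, 5), -24) = Rational(-127, 5) ≈ -25.400)
Function('o')(x, v) = Add(v, Mul(-2, Pow(x, 2)), Mul(v, x)) (Function('o')(x, v) = Add(Add(Mul(Mul(-2, x), x), Mul(v, x)), v) = Add(Add(Mul(-2, Pow(x, 2)), Mul(v, x)), v) = Add(v, Mul(-2, Pow(x, 2)), Mul(v, x)))
Function('m')(A, u) = Add(Rational(-127, 5), A, u) (Function('m')(A, u) = Add(Add(A, u), Rational(-127, 5)) = Add(Rational(-127, 5), A, u))
Mul(Add(Function('o')(5, 3), 13), Function('m')(-5, 1)) = Mul(Add(Add(3, Mul(-2, Pow(5, 2)), Mul(3, 5)), 13), Add(Rational(-127, 5), -5, 1)) = Mul(Add(Add(3, Mul(-2, 25), 15), 13), Rational(-147, 5)) = Mul(Add(Add(3, -50, 15), 13), Rational(-147, 5)) = Mul(Add(-32, 13), Rational(-147, 5)) = Mul(-19, Rational(-147, 5)) = Rational(2793, 5)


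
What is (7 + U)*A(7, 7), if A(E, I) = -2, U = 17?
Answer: -48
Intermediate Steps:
(7 + U)*A(7, 7) = (7 + 17)*(-2) = 24*(-2) = -48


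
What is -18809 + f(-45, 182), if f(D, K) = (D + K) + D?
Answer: -18717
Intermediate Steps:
f(D, K) = K + 2*D
-18809 + f(-45, 182) = -18809 + (182 + 2*(-45)) = -18809 + (182 - 90) = -18809 + 92 = -18717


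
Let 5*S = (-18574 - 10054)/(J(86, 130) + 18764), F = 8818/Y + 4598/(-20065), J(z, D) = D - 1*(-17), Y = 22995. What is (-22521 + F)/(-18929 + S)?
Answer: 39300833670088433/33033279035460501 ≈ 1.1897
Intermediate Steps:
J(z, D) = 17 + D (J(z, D) = D + 17 = 17 + D)
F = 14240432/92278935 (F = 8818/22995 + 4598/(-20065) = 8818*(1/22995) + 4598*(-1/20065) = 8818/22995 - 4598/20065 = 14240432/92278935 ≈ 0.15432)
S = -28628/94555 (S = ((-18574 - 10054)/((17 + 130) + 18764))/5 = (-28628/(147 + 18764))/5 = (-28628/18911)/5 = (-28628*1/18911)/5 = (1/5)*(-28628/18911) = -28628/94555 ≈ -0.30277)
(-22521 + F)/(-18929 + S) = (-22521 + 14240432/92278935)/(-18929 - 28628/94555) = -2078199654703/(92278935*(-1789860223/94555)) = -2078199654703/92278935*(-94555/1789860223) = 39300833670088433/33033279035460501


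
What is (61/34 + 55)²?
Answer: 3728761/1156 ≈ 3225.6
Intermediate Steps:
(61/34 + 55)² = (1931/34)² = 3728761/1156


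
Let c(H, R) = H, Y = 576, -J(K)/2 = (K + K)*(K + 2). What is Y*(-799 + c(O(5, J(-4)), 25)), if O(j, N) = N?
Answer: -478656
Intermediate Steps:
J(K) = -4*K*(2 + K) (J(K) = -2*(K + K)*(K + 2) = -2*2*K*(2 + K) = -4*K*(2 + K))
Y*(-799 + c(O(5, J(-4)), 25)) = 576*(-799 - 4*(-4)*(2 - 4)) = 576*(-799 - 4*(-4)*(-2)) = 576*(-799 - 32) = 576*(-831) = -478656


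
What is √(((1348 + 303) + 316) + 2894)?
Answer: √4861 ≈ 69.721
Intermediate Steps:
√(((1348 + 303) + 316) + 2894) = √((1651 + 316) + 2894) = √(1967 + 2894) = √4861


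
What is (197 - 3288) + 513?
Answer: -2578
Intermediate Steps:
(197 - 3288) + 513 = -3091 + 513 = -2578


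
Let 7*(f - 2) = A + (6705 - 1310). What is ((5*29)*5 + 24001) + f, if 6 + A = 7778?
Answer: 26609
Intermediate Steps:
A = 7772 (A = -6 + 7778 = 7772)
f = 1883 (f = 2 + (7772 + (6705 - 1310))/7 = 2 + (7772 + 5395)/7 = 2 + (⅐)*13167 = 2 + 1881 = 1883)
((5*29)*5 + 24001) + f = ((5*29)*5 + 24001) + 1883 = (145*5 + 24001) + 1883 = (725 + 24001) + 1883 = 24726 + 1883 = 26609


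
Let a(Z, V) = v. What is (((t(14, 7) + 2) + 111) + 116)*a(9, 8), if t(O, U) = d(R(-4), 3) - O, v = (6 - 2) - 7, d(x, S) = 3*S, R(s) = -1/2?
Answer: -672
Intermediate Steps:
R(s) = -1/2 (R(s) = -1*1/2 = -1/2)
v = -3 (v = 4 - 7 = -3)
a(Z, V) = -3
t(O, U) = 9 - O (t(O, U) = 3*3 - O = 9 - O)
(((t(14, 7) + 2) + 111) + 116)*a(9, 8) = ((((9 - 1*14) + 2) + 111) + 116)*(-3) = ((((9 - 14) + 2) + 111) + 116)*(-3) = (((-5 + 2) + 111) + 116)*(-3) = ((-3 + 111) + 116)*(-3) = (108 + 116)*(-3) = 224*(-3) = -672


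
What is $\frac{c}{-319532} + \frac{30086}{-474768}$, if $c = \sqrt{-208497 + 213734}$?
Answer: $- \frac{2149}{33912} - \frac{\sqrt{5237}}{319532} \approx -0.063596$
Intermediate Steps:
$c = \sqrt{5237} \approx 72.367$
$\frac{c}{-319532} + \frac{30086}{-474768} = \frac{\sqrt{5237}}{-319532} + \frac{30086}{-474768} = \sqrt{5237} \left(- \frac{1}{319532}\right) + 30086 \left(- \frac{1}{474768}\right) = - \frac{\sqrt{5237}}{319532} - \frac{2149}{33912} = - \frac{2149}{33912} - \frac{\sqrt{5237}}{319532}$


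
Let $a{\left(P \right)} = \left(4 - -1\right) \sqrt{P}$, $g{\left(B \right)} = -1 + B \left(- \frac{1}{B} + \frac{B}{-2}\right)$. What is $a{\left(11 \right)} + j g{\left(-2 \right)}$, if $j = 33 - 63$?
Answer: $120 + 5 \sqrt{11} \approx 136.58$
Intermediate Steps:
$g{\left(B \right)} = -1 + B \left(- \frac{1}{B} - \frac{B}{2}\right)$ ($g{\left(B \right)} = -1 + B \left(- \frac{1}{B} + B \left(- \frac{1}{2}\right)\right) = -1 + B \left(- \frac{1}{B} - \frac{B}{2}\right)$)
$a{\left(P \right)} = 5 \sqrt{P}$ ($a{\left(P \right)} = \left(4 + 1\right) \sqrt{P} = 5 \sqrt{P}$)
$j = -30$
$a{\left(11 \right)} + j g{\left(-2 \right)} = 5 \sqrt{11} - 30 \left(-2 - \frac{\left(-2\right)^{2}}{2}\right) = 5 \sqrt{11} - 30 \left(-2 - 2\right) = 5 \sqrt{11} - -120 = 5 \sqrt{11} + 120 = 120 + 5 \sqrt{11}$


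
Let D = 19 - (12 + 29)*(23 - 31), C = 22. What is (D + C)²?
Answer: 136161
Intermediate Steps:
D = 347 (D = 19 - 41*(-8) = 19 - 1*(-328) = 19 + 328 = 347)
(D + C)² = (347 + 22)² = 369² = 136161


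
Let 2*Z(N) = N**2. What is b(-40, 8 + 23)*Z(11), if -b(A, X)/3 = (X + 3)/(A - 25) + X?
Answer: -719103/130 ≈ -5531.6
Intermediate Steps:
b(A, X) = -3*X - 3*(3 + X)/(-25 + A) (b(A, X) = -3*((X + 3)/(A - 25) + X) = -3*((3 + X)/(-25 + A) + X) = -3*(X + (3 + X)/(-25 + A)) = -3*X - 3*(3 + X)/(-25 + A))
Z(N) = N**2/2
b(-40, 8 + 23)*Z(11) = (3*(-3 + 24*(8 + 23) - 1*(-40)*(8 + 23))/(-25 - 40))*((1/2)*11**2) = (3*(-3 + 24*31 - 1*(-40)*31)/(-65))*((1/2)*121) = (3*(-1/65)*(-3 + 744 + 1240))*(121/2) = (3*(-1/65)*1981)*(121/2) = -5943/65*121/2 = -719103/130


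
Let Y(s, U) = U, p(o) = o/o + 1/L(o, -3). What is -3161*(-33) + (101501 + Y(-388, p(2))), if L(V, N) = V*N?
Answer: 1234889/6 ≈ 2.0581e+5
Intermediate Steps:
L(V, N) = N*V
p(o) = 1 - 1/(3*o) (p(o) = o/o + 1/(-3*o) = 1 + 1*(-1/(3*o)) = 1 - 1/(3*o))
-3161*(-33) + (101501 + Y(-388, p(2))) = -3161*(-33) + (101501 + (-⅓ + 2)/2) = 104313 + (101501 + (½)*(5/3)) = 104313 + (101501 + ⅚) = 104313 + 609011/6 = 1234889/6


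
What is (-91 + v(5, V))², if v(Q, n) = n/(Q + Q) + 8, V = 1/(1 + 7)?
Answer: 44076321/6400 ≈ 6886.9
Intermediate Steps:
V = ⅛ (V = 1/8 = ⅛ ≈ 0.12500)
v(Q, n) = 8 + n/(2*Q) (v(Q, n) = n/((2*Q)) + 8 = (1/(2*Q))*n + 8 = n/(2*Q) + 8 = 8 + n/(2*Q))
(-91 + v(5, V))² = (-91 + (8 + (½)*(⅛)/5))² = (-91 + (8 + (½)*(⅛)*(⅕)))² = (-91 + (8 + 1/80))² = (-91 + 641/80)² = (-6639/80)² = 44076321/6400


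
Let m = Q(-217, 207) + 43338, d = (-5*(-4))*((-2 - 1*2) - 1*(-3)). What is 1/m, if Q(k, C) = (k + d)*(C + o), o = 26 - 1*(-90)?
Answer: -1/33213 ≈ -3.0109e-5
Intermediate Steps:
d = -20 (d = 20*((-2 - 2) + 3) = 20*(-4 + 3) = 20*(-1) = -20)
o = 116 (o = 26 + 90 = 116)
Q(k, C) = (-20 + k)*(116 + C) (Q(k, C) = (k - 20)*(C + 116) = (-20 + k)*(116 + C))
m = -33213 (m = (-2320 - 20*207 + 116*(-217) + 207*(-217)) + 43338 = (-2320 - 4140 - 25172 - 44919) + 43338 = -76551 + 43338 = -33213)
1/m = 1/(-33213) = -1/33213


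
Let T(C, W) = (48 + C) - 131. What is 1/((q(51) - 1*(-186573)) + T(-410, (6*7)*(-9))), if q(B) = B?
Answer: 1/186131 ≈ 5.3726e-6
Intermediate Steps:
T(C, W) = -83 + C
1/((q(51) - 1*(-186573)) + T(-410, (6*7)*(-9))) = 1/((51 - 1*(-186573)) + (-83 - 410)) = 1/((51 + 186573) - 493) = 1/(186624 - 493) = 1/186131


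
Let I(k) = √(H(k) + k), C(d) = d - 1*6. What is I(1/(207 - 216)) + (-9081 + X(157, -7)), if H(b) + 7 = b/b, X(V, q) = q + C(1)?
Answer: -9093 + I*√55/3 ≈ -9093.0 + 2.4721*I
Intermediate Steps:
C(d) = -6 + d (C(d) = d - 6 = -6 + d)
X(V, q) = -5 + q (X(V, q) = q + (-6 + 1) = q - 5 = -5 + q)
H(b) = -6 (H(b) = -7 + b/b = -7 + 1 = -6)
I(k) = √(-6 + k)
I(1/(207 - 216)) + (-9081 + X(157, -7)) = √(-6 + 1/(207 - 216)) + (-9081 + (-5 - 7)) = √(-6 + 1/(-9)) + (-9081 - 12) = √(-6 - ⅑) - 9093 = √(-55/9) - 9093 = I*√55/3 - 9093 = -9093 + I*√55/3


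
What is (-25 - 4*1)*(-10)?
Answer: 290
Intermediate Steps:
(-25 - 4*1)*(-10) = (-25 - 4)*(-10) = -29*(-10) = 290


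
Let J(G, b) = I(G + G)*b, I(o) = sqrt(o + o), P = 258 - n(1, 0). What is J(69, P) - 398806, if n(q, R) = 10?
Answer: -398806 + 496*sqrt(69) ≈ -3.9469e+5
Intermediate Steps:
P = 248 (P = 258 - 1*10 = 258 - 10 = 248)
I(o) = sqrt(2)*sqrt(o) (I(o) = sqrt(2*o) = sqrt(2)*sqrt(o))
J(G, b) = 2*b*sqrt(G) (J(G, b) = (sqrt(2)*sqrt(G + G))*b = (sqrt(2)*sqrt(2*G))*b = (sqrt(2)*(sqrt(2)*sqrt(G)))*b = (2*sqrt(G))*b = 2*b*sqrt(G))
J(69, P) - 398806 = 2*248*sqrt(69) - 398806 = 496*sqrt(69) - 398806 = -398806 + 496*sqrt(69)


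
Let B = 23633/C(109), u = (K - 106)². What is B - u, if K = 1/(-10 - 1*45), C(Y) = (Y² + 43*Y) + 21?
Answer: -563963816604/50181725 ≈ -11238.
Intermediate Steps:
C(Y) = 21 + Y² + 43*Y
K = -1/55 (K = 1/(-10 - 45) = 1/(-55) = -1/55 ≈ -0.018182)
u = 34000561/3025 (u = (-1/55 - 106)² = (-5831/55)² = 34000561/3025 ≈ 11240.)
B = 23633/16589 (B = 23633/(21 + 109² + 43*109) = 23633/(21 + 11881 + 4687) = 23633/16589 ≈ 1.4246)
B - u = 23633/16589 - 1*34000561/3025 = 23633/16589 - 34000561/3025 = -563963816604/50181725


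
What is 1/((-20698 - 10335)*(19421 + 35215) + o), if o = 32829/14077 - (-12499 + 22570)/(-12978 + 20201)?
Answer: -101678171/172397269500256548 ≈ -5.8979e-10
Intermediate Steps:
o = 95354400/101678171 (o = 32829*(1/14077) - 10071/7223 = 32829/14077 - 10071/7223 = 95354400/101678171 ≈ 0.93781)
1/((-20698 - 10335)*(19421 + 35215) + o) = 1/((-20698 - 10335)*(19421 + 35215) + 95354400/101678171) = 1/(-31033*54636 + 95354400/101678171) = 1/(-1695518988 + 95354400/101678171) = 1/(-172397269500256548/101678171) = -101678171/172397269500256548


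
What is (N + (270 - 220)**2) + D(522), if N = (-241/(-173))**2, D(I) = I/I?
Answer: 74910510/29929 ≈ 2502.9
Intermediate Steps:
D(I) = 1
N = 58081/29929 (N = (-241*(-1/173))**2 = (241/173)**2 = 58081/29929 ≈ 1.9406)
(N + (270 - 220)**2) + D(522) = (58081/29929 + (270 - 220)**2) + 1 = (58081/29929 + 50**2) + 1 = (58081/29929 + 2500) + 1 = 74880581/29929 + 1 = 74910510/29929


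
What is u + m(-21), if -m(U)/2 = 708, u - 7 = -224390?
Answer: -225799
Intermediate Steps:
u = -224383 (u = 7 - 224390 = -224383)
m(U) = -1416 (m(U) = -2*708 = -1416)
u + m(-21) = -224383 - 1416 = -225799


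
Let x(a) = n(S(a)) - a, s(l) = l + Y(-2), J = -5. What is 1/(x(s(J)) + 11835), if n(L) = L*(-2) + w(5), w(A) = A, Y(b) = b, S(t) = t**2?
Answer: 1/11749 ≈ 8.5114e-5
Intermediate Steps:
n(L) = 5 - 2*L (n(L) = L*(-2) + 5 = -2*L + 5 = 5 - 2*L)
s(l) = -2 + l (s(l) = l - 2 = -2 + l)
x(a) = 5 - a - 2*a**2 (x(a) = (5 - 2*a**2) - a = 5 - a - 2*a**2)
1/(x(s(J)) + 11835) = 1/((5 - (-2 - 5) - 2*(-2 - 5)**2) + 11835) = 1/((5 - 1*(-7) - 2*(-7)**2) + 11835) = 1/((5 + 7 - 2*49) + 11835) = 1/((5 + 7 - 98) + 11835) = 1/(-86 + 11835) = 1/11749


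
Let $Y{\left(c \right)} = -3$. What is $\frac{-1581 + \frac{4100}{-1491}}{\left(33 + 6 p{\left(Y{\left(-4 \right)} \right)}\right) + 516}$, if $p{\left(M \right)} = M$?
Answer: $- \frac{2361371}{791721} \approx -2.9826$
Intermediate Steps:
$\frac{-1581 + \frac{4100}{-1491}}{\left(33 + 6 p{\left(Y{\left(-4 \right)} \right)}\right) + 516} = \frac{-1581 + \frac{4100}{-1491}}{\left(33 + 6 \left(-3\right)\right) + 516} = \frac{-1581 + 4100 \left(- \frac{1}{1491}\right)}{\left(33 - 18\right) + 516} = \frac{-1581 - \frac{4100}{1491}}{15 + 516} = - \frac{2361371}{1491 \cdot 531} = \left(- \frac{2361371}{1491}\right) \frac{1}{531} = - \frac{2361371}{791721}$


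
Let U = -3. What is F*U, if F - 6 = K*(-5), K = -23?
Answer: -363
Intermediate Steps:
F = 121 (F = 6 - 23*(-5) = 6 + 115 = 121)
F*U = 121*(-3) = -363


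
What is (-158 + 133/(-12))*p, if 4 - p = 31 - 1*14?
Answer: 26377/12 ≈ 2198.1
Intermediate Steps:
p = -13 (p = 4 - (31 - 1*14) = 4 - (31 - 14) = 4 - 1*17 = 4 - 17 = -13)
(-158 + 133/(-12))*p = (-158 + 133/(-12))*(-13) = (-158 + 133*(-1/12))*(-13) = (-158 - 133/12)*(-13) = -2029/12*(-13) = 26377/12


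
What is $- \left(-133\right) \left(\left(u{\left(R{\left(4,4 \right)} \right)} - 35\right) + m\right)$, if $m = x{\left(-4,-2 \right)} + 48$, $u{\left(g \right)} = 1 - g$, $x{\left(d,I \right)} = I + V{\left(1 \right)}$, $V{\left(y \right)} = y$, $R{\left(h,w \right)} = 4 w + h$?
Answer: $-931$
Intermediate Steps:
$R{\left(h,w \right)} = h + 4 w$
$x{\left(d,I \right)} = 1 + I$ ($x{\left(d,I \right)} = I + 1 = 1 + I$)
$m = 47$ ($m = \left(1 - 2\right) + 48 = -1 + 48 = 47$)
$- \left(-133\right) \left(\left(u{\left(R{\left(4,4 \right)} \right)} - 35\right) + m\right) = - \left(-133\right) \left(\left(\left(1 - \left(4 + 4 \cdot 4\right)\right) - 35\right) + 47\right) = - \left(-133\right) \left(\left(\left(1 - \left(4 + 16\right)\right) - 35\right) + 47\right) = - \left(-133\right) \left(\left(\left(1 - 20\right) - 35\right) + 47\right) = - \left(-133\right) \left(\left(-19 - 35\right) + 47\right) = - \left(-133\right) \left(-54 + 47\right) = - \left(-133\right) \left(-7\right) = \left(-1\right) 931 = -931$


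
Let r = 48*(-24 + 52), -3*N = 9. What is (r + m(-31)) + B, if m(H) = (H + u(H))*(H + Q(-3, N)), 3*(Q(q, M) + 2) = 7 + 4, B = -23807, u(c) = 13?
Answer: -21935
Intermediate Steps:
N = -3 (N = -⅓*9 = -3)
r = 1344 (r = 48*28 = 1344)
Q(q, M) = 5/3 (Q(q, M) = -2 + (7 + 4)/3 = -2 + (⅓)*11 = -2 + 11/3 = 5/3)
m(H) = (13 + H)*(5/3 + H) (m(H) = (H + 13)*(H + 5/3) = (13 + H)*(5/3 + H))
(r + m(-31)) + B = (1344 + (65/3 + (-31)² + (44/3)*(-31))) - 23807 = (1344 + (65/3 + 961 - 1364/3)) - 23807 = (1344 + 528) - 23807 = 1872 - 23807 = -21935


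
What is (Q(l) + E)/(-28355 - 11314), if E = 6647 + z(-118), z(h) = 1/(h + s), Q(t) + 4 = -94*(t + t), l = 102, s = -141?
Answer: 1082016/3424757 ≈ 0.31594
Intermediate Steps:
Q(t) = -4 - 188*t (Q(t) = -4 - 94*(t + t) = -4 - 188*t)
z(h) = 1/(-141 + h) (z(h) = 1/(h - 141) = 1/(-141 + h))
E = 1721572/259 (E = 6647 + 1/(-141 - 118) = 6647 + 1/(-259) = 6647 - 1/259 = 1721572/259 ≈ 6647.0)
(Q(l) + E)/(-28355 - 11314) = ((-4 - 188*102) + 1721572/259)/(-28355 - 11314) = ((-4 - 19176) + 1721572/259)/(-39669) = (-19180 + 1721572/259)*(-1/39669) = -3246048/259*(-1/39669) = 1082016/3424757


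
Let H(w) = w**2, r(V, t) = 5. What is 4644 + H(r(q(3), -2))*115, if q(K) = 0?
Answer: 7519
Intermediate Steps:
4644 + H(r(q(3), -2))*115 = 4644 + 5**2*115 = 4644 + 25*115 = 4644 + 2875 = 7519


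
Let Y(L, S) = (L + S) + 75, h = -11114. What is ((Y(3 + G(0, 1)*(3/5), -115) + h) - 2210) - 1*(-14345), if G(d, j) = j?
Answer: 4923/5 ≈ 984.60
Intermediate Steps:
Y(L, S) = 75 + L + S
((Y(3 + G(0, 1)*(3/5), -115) + h) - 2210) - 1*(-14345) = (((75 + (3 + 1*(3/5)) - 115) - 11114) - 2210) - 1*(-14345) = (((75 + (3 + 1*(3*(1/5))) - 115) - 11114) - 2210) + 14345 = (((75 + (3 + 1*(3/5)) - 115) - 11114) - 2210) + 14345 = (((75 + (3 + 3/5) - 115) - 11114) - 2210) + 14345 = (((75 + 18/5 - 115) - 11114) - 2210) + 14345 = ((-182/5 - 11114) - 2210) + 14345 = (-55752/5 - 2210) + 14345 = -66802/5 + 14345 = 4923/5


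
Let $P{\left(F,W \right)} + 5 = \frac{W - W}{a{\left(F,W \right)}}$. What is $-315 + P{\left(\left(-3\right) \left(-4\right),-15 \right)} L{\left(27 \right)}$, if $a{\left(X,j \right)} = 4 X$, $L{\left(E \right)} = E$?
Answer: $-450$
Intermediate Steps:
$P{\left(F,W \right)} = -5$ ($P{\left(F,W \right)} = -5 + \frac{W - W}{4 F} = -5 + 0 \frac{1}{4 F} = -5 + 0 = -5$)
$-315 + P{\left(\left(-3\right) \left(-4\right),-15 \right)} L{\left(27 \right)} = -315 - 135 = -450$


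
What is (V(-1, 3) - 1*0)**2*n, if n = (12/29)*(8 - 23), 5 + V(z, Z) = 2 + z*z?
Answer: -720/29 ≈ -24.828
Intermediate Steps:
V(z, Z) = -3 + z**2 (V(z, Z) = -5 + (2 + z*z) = -5 + (2 + z**2) = -3 + z**2)
n = -180/29 (n = (12*(1/29))*(-15) = (12/29)*(-15) = -180/29 ≈ -6.2069)
(V(-1, 3) - 1*0)**2*n = ((-3 + (-1)**2) - 1*0)**2*(-180/29) = ((-3 + 1) + 0)**2*(-180/29) = (-2 + 0)**2*(-180/29) = (-2)**2*(-180/29) = 4*(-180/29) = -720/29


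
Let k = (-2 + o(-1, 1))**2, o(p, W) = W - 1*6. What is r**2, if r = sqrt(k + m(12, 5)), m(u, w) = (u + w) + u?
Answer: 78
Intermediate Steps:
o(p, W) = -6 + W (o(p, W) = W - 6 = -6 + W)
m(u, w) = w + 2*u
k = 49 (k = (-2 + (-6 + 1))**2 = (-2 - 5)**2 = (-7)**2 = 49)
r = sqrt(78) (r = sqrt(49 + (5 + 2*12)) = sqrt(49 + (5 + 24)) = sqrt(49 + 29) = sqrt(78) ≈ 8.8318)
r**2 = (sqrt(78))**2 = 78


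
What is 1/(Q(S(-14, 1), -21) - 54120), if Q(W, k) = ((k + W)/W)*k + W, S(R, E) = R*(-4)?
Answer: -8/432617 ≈ -1.8492e-5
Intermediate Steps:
S(R, E) = -4*R
Q(W, k) = W + k*(W + k)/W (Q(W, k) = ((W + k)/W)*k + W = k*(W + k)/W + W = W + k*(W + k)/W)
1/(Q(S(-14, 1), -21) - 54120) = 1/((-4*(-14) - 21 + (-21)²/(-4*(-14))) - 54120) = 1/((56 - 21 + 441/56) - 54120) = 1/((56 - 21 + (1/56)*441) - 54120) = 1/((56 - 21 + 63/8) - 54120) = 1/(343/8 - 54120) = 1/(-432617/8) = -8/432617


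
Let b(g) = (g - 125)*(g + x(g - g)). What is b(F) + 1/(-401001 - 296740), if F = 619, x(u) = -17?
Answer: 207499800507/697741 ≈ 2.9739e+5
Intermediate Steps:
b(g) = (-125 + g)*(-17 + g) (b(g) = (g - 125)*(g - 17) = (-125 + g)*(-17 + g))
b(F) + 1/(-401001 - 296740) = (2125 + 619**2 - 142*619) + 1/(-401001 - 296740) = (2125 + 383161 - 87898) + 1/(-697741) = 297388 - 1/697741 = 207499800507/697741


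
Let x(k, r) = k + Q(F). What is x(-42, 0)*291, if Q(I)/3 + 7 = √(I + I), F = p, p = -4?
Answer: -18333 + 1746*I*√2 ≈ -18333.0 + 2469.2*I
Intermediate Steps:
F = -4
Q(I) = -21 + 3*√2*√I (Q(I) = -21 + 3*√(I + I) = -21 + 3*√(2*I) = -21 + 3*(√2*√I) = -21 + 3*√2*√I)
x(k, r) = -21 + k + 6*I*√2 (x(k, r) = k + (-21 + 3*√2*√(-4)) = k + (-21 + 3*√2*(2*I)) = k + (-21 + 6*I*√2) = -21 + k + 6*I*√2)
x(-42, 0)*291 = (-21 - 42 + 6*I*√2)*291 = (-63 + 6*I*√2)*291 = -18333 + 1746*I*√2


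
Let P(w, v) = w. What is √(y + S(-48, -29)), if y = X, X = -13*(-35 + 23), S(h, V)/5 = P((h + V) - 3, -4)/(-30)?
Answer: 2*√381/3 ≈ 13.013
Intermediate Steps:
S(h, V) = ½ - V/6 - h/6 (S(h, V) = 5*(((h + V) - 3)/(-30)) = 5*(((V + h) - 3)*(-1/30)) = 5*((-3 + V + h)*(-1/30)) = 5*(⅒ - V/30 - h/30) = ½ - V/6 - h/6)
X = 156 (X = -13*(-12) = 156)
y = 156
√(y + S(-48, -29)) = √(156 + (½ - ⅙*(-29) - ⅙*(-48))) = √(156 + (½ + 29/6 + 8)) = √(156 + 40/3) = √(508/3) = 2*√381/3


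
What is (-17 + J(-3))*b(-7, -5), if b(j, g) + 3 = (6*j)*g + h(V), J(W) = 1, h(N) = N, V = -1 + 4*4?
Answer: -3552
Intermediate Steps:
V = 15 (V = -1 + 16 = 15)
b(j, g) = 12 + 6*g*j (b(j, g) = -3 + ((6*j)*g + 15) = -3 + (6*g*j + 15) = -3 + (15 + 6*g*j) = 12 + 6*g*j)
(-17 + J(-3))*b(-7, -5) = (-17 + 1)*(12 + 6*(-5)*(-7)) = -16*(12 + 210) = -16*222 = -3552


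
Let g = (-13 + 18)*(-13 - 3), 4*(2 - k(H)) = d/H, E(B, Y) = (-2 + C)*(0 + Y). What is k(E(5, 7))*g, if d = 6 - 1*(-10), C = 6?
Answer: -1040/7 ≈ -148.57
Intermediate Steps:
E(B, Y) = 4*Y (E(B, Y) = (-2 + 6)*(0 + Y) = 4*Y)
d = 16 (d = 6 + 10 = 16)
k(H) = 2 - 4/H
g = -80 (g = 5*(-16) = -80)
k(E(5, 7))*g = (2 - 4/(4*7))*(-80) = (2 - 4/28)*(-80) = (2 - 4*1/28)*(-80) = (2 - ⅐)*(-80) = (13/7)*(-80) = -1040/7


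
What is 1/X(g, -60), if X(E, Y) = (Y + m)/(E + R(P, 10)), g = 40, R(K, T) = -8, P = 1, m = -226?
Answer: -16/143 ≈ -0.11189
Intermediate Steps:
X(E, Y) = (-226 + Y)/(-8 + E) (X(E, Y) = (Y - 226)/(E - 8) = (-226 + Y)/(-8 + E))
1/X(g, -60) = 1/((-226 - 60)/(-8 + 40)) = 1/(-286/32) = 1/((1/32)*(-286)) = 1/(-143/16) = -16/143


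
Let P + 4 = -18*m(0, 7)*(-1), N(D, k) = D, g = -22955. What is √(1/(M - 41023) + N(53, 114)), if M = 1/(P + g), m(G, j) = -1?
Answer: √735761704055674022/117823184 ≈ 7.2801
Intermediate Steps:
P = -22 (P = -4 - 18*(-1)*(-1) = -4 + 18*(-1) = -4 - 18 = -22)
M = -1/22977 (M = 1/(-22 - 22955) = 1/(-22977) = -1/22977 ≈ -4.3522e-5)
√(1/(M - 41023) + N(53, 114)) = √(1/(-1/22977 - 41023) + 53) = √(1/(-942585472/22977) + 53) = √(-22977/942585472 + 53) = √(49957007039/942585472) = √735761704055674022/117823184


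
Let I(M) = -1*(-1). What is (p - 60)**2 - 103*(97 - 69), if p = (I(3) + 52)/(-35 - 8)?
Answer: 1600173/1849 ≈ 865.43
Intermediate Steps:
I(M) = 1
p = -53/43 (p = (1 + 52)/(-35 - 8) = 53/(-43) = 53*(-1/43) = -53/43 ≈ -1.2326)
(p - 60)**2 - 103*(97 - 69) = (-53/43 - 60)**2 - 103*(97 - 69) = (-2633/43)**2 - 103*28 = 6932689/1849 - 1*2884 = 6932689/1849 - 2884 = 1600173/1849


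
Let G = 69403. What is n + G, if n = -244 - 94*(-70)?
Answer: 75739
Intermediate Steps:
n = 6336 (n = -244 + 6580 = 6336)
n + G = 6336 + 69403 = 75739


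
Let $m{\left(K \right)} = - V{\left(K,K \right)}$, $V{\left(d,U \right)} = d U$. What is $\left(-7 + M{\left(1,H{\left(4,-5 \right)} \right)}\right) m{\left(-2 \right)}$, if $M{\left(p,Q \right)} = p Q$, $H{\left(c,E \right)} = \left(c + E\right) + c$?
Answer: $16$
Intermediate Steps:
$H{\left(c,E \right)} = E + 2 c$ ($H{\left(c,E \right)} = \left(E + c\right) + c = E + 2 c$)
$M{\left(p,Q \right)} = Q p$
$V{\left(d,U \right)} = U d$
$m{\left(K \right)} = - K^{2}$ ($m{\left(K \right)} = - K K = - K^{2}$)
$\left(-7 + M{\left(1,H{\left(4,-5 \right)} \right)}\right) m{\left(-2 \right)} = \left(-7 + \left(-5 + 2 \cdot 4\right) 1\right) \left(- \left(-2\right)^{2}\right) = \left(-7 + \left(-5 + 8\right) 1\right) \left(\left(-1\right) 4\right) = \left(-7 + 3 \cdot 1\right) \left(-4\right) = \left(-7 + 3\right) \left(-4\right) = \left(-4\right) \left(-4\right) = 16$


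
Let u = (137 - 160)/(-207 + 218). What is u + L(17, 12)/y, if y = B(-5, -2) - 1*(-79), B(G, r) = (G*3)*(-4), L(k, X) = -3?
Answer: -3230/1529 ≈ -2.1125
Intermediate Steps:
B(G, r) = -12*G (B(G, r) = (3*G)*(-4) = -12*G)
y = 139 (y = -12*(-5) - 1*(-79) = 60 + 79 = 139)
u = -23/11 ≈ -2.0909
u + L(17, 12)/y = -23/11 - 3/139 = -3230/1529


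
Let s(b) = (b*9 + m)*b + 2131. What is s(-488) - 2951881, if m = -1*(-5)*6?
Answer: -821094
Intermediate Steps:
m = 30 (m = 5*6 = 30)
s(b) = 2131 + b*(30 + 9*b) (s(b) = (b*9 + 30)*b + 2131 = (9*b + 30)*b + 2131 = (30 + 9*b)*b + 2131 = b*(30 + 9*b) + 2131 = 2131 + b*(30 + 9*b))
s(-488) - 2951881 = (2131 + 9*(-488)² + 30*(-488)) - 2951881 = (2131 + 9*238144 - 14640) - 2951881 = (2131 + 2143296 - 14640) - 2951881 = 2130787 - 2951881 = -821094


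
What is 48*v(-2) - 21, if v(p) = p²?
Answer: 171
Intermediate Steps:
48*v(-2) - 21 = 48*(-2)² - 21 = 48*4 - 21 = 192 - 21 = 171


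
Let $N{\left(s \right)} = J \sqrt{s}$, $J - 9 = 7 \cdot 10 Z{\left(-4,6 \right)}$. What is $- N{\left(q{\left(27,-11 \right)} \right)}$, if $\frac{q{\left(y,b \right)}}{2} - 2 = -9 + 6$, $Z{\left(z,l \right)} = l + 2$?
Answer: $- 569 i \sqrt{2} \approx - 804.69 i$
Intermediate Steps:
$Z{\left(z,l \right)} = 2 + l$
$q{\left(y,b \right)} = -2$ ($q{\left(y,b \right)} = 4 + 2 \left(-9 + 6\right) = 4 + 2 \left(-3\right) = 4 - 6 = -2$)
$J = 569$ ($J = 9 + 7 \cdot 10 \left(2 + 6\right) = 9 + 70 \cdot 8 = 9 + 560 = 569$)
$N{\left(s \right)} = 569 \sqrt{s}$
$- N{\left(q{\left(27,-11 \right)} \right)} = - 569 \sqrt{-2} = - 569 i \sqrt{2}$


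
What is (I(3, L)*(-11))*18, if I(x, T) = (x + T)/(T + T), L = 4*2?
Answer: -1089/8 ≈ -136.13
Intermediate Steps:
L = 8
I(x, T) = (T + x)/(2*T) (I(x, T) = (T + x)/((2*T)) = (T + x)*(1/(2*T)) = (T + x)/(2*T))
(I(3, L)*(-11))*18 = (((½)*(8 + 3)/8)*(-11))*18 = (((½)*(⅛)*11)*(-11))*18 = ((11/16)*(-11))*18 = -121/16*18 = -1089/8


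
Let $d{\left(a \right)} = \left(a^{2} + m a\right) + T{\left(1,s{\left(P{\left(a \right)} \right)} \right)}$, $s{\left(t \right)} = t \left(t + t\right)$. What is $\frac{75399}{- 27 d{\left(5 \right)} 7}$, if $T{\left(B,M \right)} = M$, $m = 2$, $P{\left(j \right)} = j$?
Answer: $- \frac{25133}{5355} \approx -4.6934$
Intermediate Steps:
$s{\left(t \right)} = 2 t^{2}$ ($s{\left(t \right)} = t 2 t = 2 t^{2}$)
$d{\left(a \right)} = 2 a + 3 a^{2}$ ($d{\left(a \right)} = \left(a^{2} + 2 a\right) + 2 a^{2} = 2 a + 3 a^{2}$)
$\frac{75399}{- 27 d{\left(5 \right)} 7} = \frac{75399}{- 27 \cdot 5 \left(2 + 3 \cdot 5\right) 7} = \frac{75399}{- 27 \cdot 5 \left(2 + 15\right) 7} = \frac{75399}{- 27 \cdot 5 \cdot 17 \cdot 7} = \frac{75399}{\left(-27\right) 85 \cdot 7} = \frac{75399}{\left(-2295\right) 7} = \frac{75399}{-16065} = 75399 \left(- \frac{1}{16065}\right) = - \frac{25133}{5355}$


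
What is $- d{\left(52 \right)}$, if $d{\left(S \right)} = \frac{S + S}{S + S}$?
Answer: $-1$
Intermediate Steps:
$d{\left(S \right)} = 1$ ($d{\left(S \right)} = \frac{2 S}{2 S} = 2 S \frac{1}{2 S} = 1$)
$- d{\left(52 \right)} = \left(-1\right) 1 = -1$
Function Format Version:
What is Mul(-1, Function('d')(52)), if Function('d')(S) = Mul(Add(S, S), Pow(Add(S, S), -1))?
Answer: -1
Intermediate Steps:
Function('d')(S) = 1 (Function('d')(S) = Mul(Mul(2, S), Pow(Mul(2, S), -1)) = Mul(Mul(2, S), Mul(Rational(1, 2), Pow(S, -1))) = 1)
Mul(-1, Function('d')(52)) = Mul(-1, 1) = -1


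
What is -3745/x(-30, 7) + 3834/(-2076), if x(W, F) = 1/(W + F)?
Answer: 29802071/346 ≈ 86133.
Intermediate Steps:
x(W, F) = 1/(F + W)
-3745/x(-30, 7) + 3834/(-2076) = -3745/(1/(7 - 30)) + 3834/(-2076) = -3745/(1/(-23)) + 3834*(-1/2076) = -3745/(-1/23) - 639/346 = -3745*(-23) - 639/346 = 86135 - 639/346 = 29802071/346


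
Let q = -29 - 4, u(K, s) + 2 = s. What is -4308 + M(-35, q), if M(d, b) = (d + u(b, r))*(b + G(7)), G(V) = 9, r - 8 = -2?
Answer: -3564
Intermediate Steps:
r = 6 (r = 8 - 2 = 6)
u(K, s) = -2 + s
q = -33
M(d, b) = (4 + d)*(9 + b) (M(d, b) = (d + (-2 + 6))*(b + 9) = (d + 4)*(9 + b) = (4 + d)*(9 + b))
-4308 + M(-35, q) = -4308 + (36 + 4*(-33) + 9*(-35) - 33*(-35)) = -4308 + (36 - 132 - 315 + 1155) = -4308 + 744 = -3564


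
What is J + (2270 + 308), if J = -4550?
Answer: -1972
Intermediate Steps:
J + (2270 + 308) = -4550 + (2270 + 308) = -4550 + 2578 = -1972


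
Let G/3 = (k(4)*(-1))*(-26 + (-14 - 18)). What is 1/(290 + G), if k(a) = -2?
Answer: -1/58 ≈ -0.017241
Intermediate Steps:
G = -348 (G = 3*((-2*(-1))*(-26 + (-14 - 18))) = 3*(2*(-26 - 32)) = 3*(2*(-58)) = 3*(-116) = -348)
1/(290 + G) = 1/(290 - 348) = 1/(-58) = -1/58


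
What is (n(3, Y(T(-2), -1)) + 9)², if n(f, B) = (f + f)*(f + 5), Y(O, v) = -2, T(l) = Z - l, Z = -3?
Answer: 3249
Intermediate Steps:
T(l) = -3 - l
n(f, B) = 2*f*(5 + f) (n(f, B) = (2*f)*(5 + f) = 2*f*(5 + f))
(n(3, Y(T(-2), -1)) + 9)² = (2*3*(5 + 3) + 9)² = (2*3*8 + 9)² = (48 + 9)² = 57² = 3249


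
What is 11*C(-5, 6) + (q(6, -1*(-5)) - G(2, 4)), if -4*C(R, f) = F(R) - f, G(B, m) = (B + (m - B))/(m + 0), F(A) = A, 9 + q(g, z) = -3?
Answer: 69/4 ≈ 17.250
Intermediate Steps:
q(g, z) = -12 (q(g, z) = -9 - 3 = -12)
G(B, m) = 1 (G(B, m) = m/m = 1)
C(R, f) = -R/4 + f/4 (C(R, f) = -(R - f)/4 = -R/4 + f/4)
11*C(-5, 6) + (q(6, -1*(-5)) - G(2, 4)) = 11*(-¼*(-5) + (¼)*6) + (-12 - 1*1) = 11*(5/4 + 3/2) + (-12 - 1) = 11*(11/4) - 13 = 121/4 - 13 = 69/4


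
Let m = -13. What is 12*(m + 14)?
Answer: 12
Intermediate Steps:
12*(m + 14) = 12*(-13 + 14) = 12*1 = 12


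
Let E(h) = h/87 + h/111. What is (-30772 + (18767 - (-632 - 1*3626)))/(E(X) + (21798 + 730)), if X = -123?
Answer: -8312531/24169838 ≈ -0.34392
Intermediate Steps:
E(h) = 22*h/1073 (E(h) = h*(1/87) + h*(1/111) = h/87 + h/111 = 22*h/1073)
(-30772 + (18767 - (-632 - 1*3626)))/(E(X) + (21798 + 730)) = (-30772 + (18767 - (-632 - 1*3626)))/((22/1073)*(-123) + (21798 + 730)) = (-30772 + (18767 - (-632 - 3626)))/(-2706/1073 + 22528) = (-30772 + (18767 - 1*(-4258)))/(24169838/1073) = (-30772 + (18767 + 4258))*(1073/24169838) = (-30772 + 23025)*(1073/24169838) = -7747*1073/24169838 = -8312531/24169838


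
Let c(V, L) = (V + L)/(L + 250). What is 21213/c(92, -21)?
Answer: 4857777/71 ≈ 68419.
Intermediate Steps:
c(V, L) = (L + V)/(250 + L)
21213/c(92, -21) = 21213/(((-21 + 92)/(250 - 21))) = 21213/((71/229)) = 21213/(((1/229)*71)) = 21213/(71/229) = 21213*(229/71) = 4857777/71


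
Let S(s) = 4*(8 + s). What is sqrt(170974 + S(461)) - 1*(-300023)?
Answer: 300023 + 5*sqrt(6914) ≈ 3.0044e+5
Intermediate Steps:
S(s) = 32 + 4*s
sqrt(170974 + S(461)) - 1*(-300023) = sqrt(170974 + (32 + 4*461)) - 1*(-300023) = sqrt(170974 + (32 + 1844)) + 300023 = sqrt(170974 + 1876) + 300023 = sqrt(172850) + 300023 = 5*sqrt(6914) + 300023 = 300023 + 5*sqrt(6914)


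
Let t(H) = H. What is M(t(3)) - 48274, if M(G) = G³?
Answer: -48247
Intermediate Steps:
M(t(3)) - 48274 = 3³ - 48274 = 27 - 48274 = -48247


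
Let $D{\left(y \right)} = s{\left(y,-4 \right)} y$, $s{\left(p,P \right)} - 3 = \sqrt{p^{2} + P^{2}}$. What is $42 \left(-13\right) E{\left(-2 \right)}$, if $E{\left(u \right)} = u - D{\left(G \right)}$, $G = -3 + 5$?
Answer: $4368 + 2184 \sqrt{5} \approx 9251.6$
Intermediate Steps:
$G = 2$
$s{\left(p,P \right)} = 3 + \sqrt{P^{2} + p^{2}}$ ($s{\left(p,P \right)} = 3 + \sqrt{p^{2} + P^{2}} = 3 + \sqrt{P^{2} + p^{2}}$)
$D{\left(y \right)} = y \left(3 + \sqrt{16 + y^{2}}\right)$ ($D{\left(y \right)} = \left(3 + \sqrt{\left(-4\right)^{2} + y^{2}}\right) y = \left(3 + \sqrt{16 + y^{2}}\right) y = y \left(3 + \sqrt{16 + y^{2}}\right)$)
$E{\left(u \right)} = -6 + u - 4 \sqrt{5}$ ($E{\left(u \right)} = u - 2 \left(3 + \sqrt{16 + 2^{2}}\right) = u - 2 \left(3 + \sqrt{16 + 4}\right) = u - 2 \left(3 + \sqrt{20}\right) = u - 2 \left(3 + 2 \sqrt{5}\right) = u - \left(6 + 4 \sqrt{5}\right) = -6 + u - 4 \sqrt{5}$)
$42 \left(-13\right) E{\left(-2 \right)} = 42 \left(-13\right) \left(-6 - 2 - 4 \sqrt{5}\right) = - 546 \left(-8 - 4 \sqrt{5}\right) = 4368 + 2184 \sqrt{5}$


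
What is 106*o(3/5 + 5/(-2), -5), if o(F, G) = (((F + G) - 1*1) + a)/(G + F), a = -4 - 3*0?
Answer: 12614/69 ≈ 182.81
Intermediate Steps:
a = -4 (a = -4 + 0 = -4)
o(F, G) = (-5 + F + G)/(F + G) (o(F, G) = (((F + G) - 1*1) - 4)/(G + F) = (((F + G) - 1) - 4)/(F + G) = ((-1 + F + G) - 4)/(F + G) = (-5 + F + G)/(F + G))
106*o(3/5 + 5/(-2), -5) = 106*((-5 + (3/5 + 5/(-2)) - 5)/((3/5 + 5/(-2)) - 5)) = 106*((-5 + (3*(⅕) + 5*(-½)) - 5)/((3*(⅕) + 5*(-½)) - 5)) = 106*((-5 + (⅗ - 5/2) - 5)/((⅗ - 5/2) - 5)) = 106*((-5 - 19/10 - 5)/(-19/10 - 5)) = 106*(-119/10/(-69/10)) = 106*(-10/69*(-119/10)) = 106*(119/69) = 12614/69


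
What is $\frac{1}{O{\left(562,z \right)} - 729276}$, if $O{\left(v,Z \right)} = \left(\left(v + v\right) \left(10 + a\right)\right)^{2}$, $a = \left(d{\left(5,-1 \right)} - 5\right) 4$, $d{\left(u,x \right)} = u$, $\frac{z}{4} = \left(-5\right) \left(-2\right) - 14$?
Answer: $\frac{1}{125608324} \approx 7.9613 \cdot 10^{-9}$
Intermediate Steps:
$z = -16$ ($z = 4 \left(\left(-5\right) \left(-2\right) - 14\right) = 4 \left(10 - 14\right) = 4 \left(-4\right) = -16$)
$a = 0$ ($a = \left(5 - 5\right) 4 = 0 \cdot 4 = 0$)
$O{\left(v,Z \right)} = 400 v^{2}$ ($O{\left(v,Z \right)} = \left(\left(v + v\right) \left(10 + 0\right)\right)^{2} = \left(2 v 10\right)^{2} = \left(20 v\right)^{2} = 400 v^{2}$)
$\frac{1}{O{\left(562,z \right)} - 729276} = \frac{1}{400 \cdot 562^{2} - 729276} = \frac{1}{400 \cdot 315844 - 729276} = \frac{1}{126337600 - 729276} = \frac{1}{125608324}$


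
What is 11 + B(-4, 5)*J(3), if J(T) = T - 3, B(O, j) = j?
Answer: 11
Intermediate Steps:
J(T) = -3 + T
11 + B(-4, 5)*J(3) = 11 + 5*(-3 + 3) = 11 + 5*0 = 11 + 0 = 11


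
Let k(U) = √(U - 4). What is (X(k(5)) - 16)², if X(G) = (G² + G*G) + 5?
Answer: 81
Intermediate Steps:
k(U) = √(-4 + U)
X(G) = 5 + 2*G² (X(G) = (G² + G²) + 5 = 2*G² + 5 = 5 + 2*G²)
(X(k(5)) - 16)² = ((5 + 2*(√(-4 + 5))²) - 16)² = ((5 + 2*(√1)²) - 16)² = ((5 + 2*1²) - 16)² = ((5 + 2*1) - 16)² = ((5 + 2) - 16)² = (7 - 16)² = (-9)² = 81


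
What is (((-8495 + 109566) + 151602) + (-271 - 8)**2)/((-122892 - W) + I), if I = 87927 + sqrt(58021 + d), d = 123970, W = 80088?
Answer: -19013313621/6618505409 - 165257*sqrt(181991)/6618505409 ≈ -2.8834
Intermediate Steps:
I = 87927 + sqrt(181991) (I = 87927 + sqrt(58021 + 123970) = 87927 + sqrt(181991) ≈ 88354.)
(((-8495 + 109566) + 151602) + (-271 - 8)**2)/((-122892 - W) + I) = (((-8495 + 109566) + 151602) + (-271 - 8)**2)/((-122892 - 1*80088) + (87927 + sqrt(181991))) = ((101071 + 151602) + (-279)**2)/((-122892 - 80088) + (87927 + sqrt(181991))) = (252673 + 77841)/(-202980 + (87927 + sqrt(181991))) = 330514/(-115053 + sqrt(181991))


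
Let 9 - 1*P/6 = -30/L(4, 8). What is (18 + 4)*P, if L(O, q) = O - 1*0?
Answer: 2178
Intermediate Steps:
L(O, q) = O (L(O, q) = O + 0 = O)
P = 99 (P = 54 - (-180)/4 = 54 - 6*(-15/2) = 54 + 45 = 99)
(18 + 4)*P = (18 + 4)*99 = 22*99 = 2178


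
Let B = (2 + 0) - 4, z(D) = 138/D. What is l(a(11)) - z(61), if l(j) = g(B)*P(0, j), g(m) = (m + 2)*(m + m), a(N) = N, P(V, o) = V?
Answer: -138/61 ≈ -2.2623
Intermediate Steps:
B = -2 (B = 2 - 4 = -2)
g(m) = 2*m*(2 + m) (g(m) = (2 + m)*(2*m) = 2*m*(2 + m))
l(j) = 0 (l(j) = (2*(-2)*(2 - 2))*0 = (2*(-2)*0)*0 = 0*0 = 0)
l(a(11)) - z(61) = 0 - 138/61 = -138/61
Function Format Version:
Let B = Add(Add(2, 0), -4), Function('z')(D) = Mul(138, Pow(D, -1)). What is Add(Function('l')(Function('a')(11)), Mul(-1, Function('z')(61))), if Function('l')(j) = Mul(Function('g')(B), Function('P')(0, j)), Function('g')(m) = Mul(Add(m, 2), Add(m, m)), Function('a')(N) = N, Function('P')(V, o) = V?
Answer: Rational(-138, 61) ≈ -2.2623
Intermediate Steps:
B = -2 (B = Add(2, -4) = -2)
Function('g')(m) = Mul(2, m, Add(2, m)) (Function('g')(m) = Mul(Add(2, m), Mul(2, m)) = Mul(2, m, Add(2, m)))
Function('l')(j) = 0 (Function('l')(j) = Mul(Mul(2, -2, Add(2, -2)), 0) = Mul(Mul(2, -2, 0), 0) = Mul(0, 0) = 0)
Add(Function('l')(Function('a')(11)), Mul(-1, Function('z')(61))) = Add(0, Mul(-1, Mul(138, Pow(61, -1)))) = Add(0, Mul(-1, Mul(138, Rational(1, 61)))) = Add(0, Mul(-1, Rational(138, 61))) = Add(0, Rational(-138, 61)) = Rational(-138, 61)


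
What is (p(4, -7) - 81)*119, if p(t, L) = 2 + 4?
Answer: -8925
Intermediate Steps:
p(t, L) = 6
(p(4, -7) - 81)*119 = (6 - 81)*119 = -75*119 = -8925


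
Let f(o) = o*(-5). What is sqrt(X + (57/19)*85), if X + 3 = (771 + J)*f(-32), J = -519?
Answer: 42*sqrt(23) ≈ 201.42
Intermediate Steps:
f(o) = -5*o
X = 40317 (X = -3 + (771 - 519)*(-5*(-32)) = -3 + 252*160 = -3 + 40320 = 40317)
sqrt(X + (57/19)*85) = sqrt(40317 + (57/19)*85) = sqrt(40317 + (57*(1/19))*85) = sqrt(40317 + 3*85) = sqrt(40317 + 255) = sqrt(40572) = 42*sqrt(23)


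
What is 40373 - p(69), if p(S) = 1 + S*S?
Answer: 35611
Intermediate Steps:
p(S) = 1 + S²
40373 - p(69) = 40373 - (1 + 69²) = 40373 - (1 + 4761) = 40373 - 1*4762 = 40373 - 4762 = 35611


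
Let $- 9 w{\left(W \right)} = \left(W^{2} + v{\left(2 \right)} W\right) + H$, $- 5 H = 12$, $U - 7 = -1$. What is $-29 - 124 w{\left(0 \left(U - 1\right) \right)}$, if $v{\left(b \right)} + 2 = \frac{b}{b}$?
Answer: $- \frac{931}{15} \approx -62.067$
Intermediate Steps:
$U = 6$ ($U = 7 - 1 = 6$)
$v{\left(b \right)} = -1$ ($v{\left(b \right)} = -2 + \frac{b}{b} = -2 + 1 = -1$)
$H = - \frac{12}{5}$ ($H = \left(- \frac{1}{5}\right) 12 = - \frac{12}{5} \approx -2.4$)
$w{\left(W \right)} = \frac{4}{15} - \frac{W^{2}}{9} + \frac{W}{9}$ ($w{\left(W \right)} = - \frac{\left(W^{2} - W\right) - \frac{12}{5}}{9} = - \frac{- \frac{12}{5} + W^{2} - W}{9} = \frac{4}{15} - \frac{W^{2}}{9} + \frac{W}{9}$)
$-29 - 124 w{\left(0 \left(U - 1\right) \right)} = -29 - 124 \left(\frac{4}{15} - \frac{\left(0 \left(6 - 1\right)\right)^{2}}{9} + \frac{0 \left(6 - 1\right)}{9}\right) = -29 - 124 \left(\frac{4}{15} - \frac{\left(0 \cdot 5\right)^{2}}{9} + \frac{0 \cdot 5}{9}\right) = -29 - 124 \left(\frac{4}{15} - \frac{0^{2}}{9} + \frac{1}{9} \cdot 0\right) = -29 - 124 \left(\frac{4}{15} - 0 + 0\right) = -29 - 124 \left(\frac{4}{15} + 0 + 0\right) = -29 - \frac{496}{15} = - \frac{931}{15}$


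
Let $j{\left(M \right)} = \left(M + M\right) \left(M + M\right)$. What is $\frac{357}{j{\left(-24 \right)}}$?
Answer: $\frac{119}{768} \approx 0.15495$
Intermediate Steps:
$j{\left(M \right)} = 4 M^{2}$ ($j{\left(M \right)} = 2 M 2 M = 4 M^{2}$)
$\frac{357}{j{\left(-24 \right)}} = \frac{357}{4 \left(-24\right)^{2}} = \frac{357}{4 \cdot 576} = \frac{357}{2304} = 357 \cdot \frac{1}{2304} = \frac{119}{768}$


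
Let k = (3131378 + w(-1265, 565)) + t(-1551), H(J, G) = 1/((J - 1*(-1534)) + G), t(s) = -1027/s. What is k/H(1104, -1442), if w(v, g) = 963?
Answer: 5810481253928/1551 ≈ 3.7463e+9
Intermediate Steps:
H(J, G) = 1/(1534 + G + J) (H(J, G) = 1/((J + 1534) + G) = 1/((1534 + J) + G) = 1/(1534 + G + J))
k = 4858261918/1551 (k = (3131378 + 963) - 1027/(-1551) = 3132341 - 1027*(-1/1551) = 3132341 + 1027/1551 = 4858261918/1551 ≈ 3.1323e+6)
k/H(1104, -1442) = 4858261918/(1551*(1/(1534 - 1442 + 1104))) = 4858261918/(1551*(1/1196)) = (4858261918/1551)*1196 = 5810481253928/1551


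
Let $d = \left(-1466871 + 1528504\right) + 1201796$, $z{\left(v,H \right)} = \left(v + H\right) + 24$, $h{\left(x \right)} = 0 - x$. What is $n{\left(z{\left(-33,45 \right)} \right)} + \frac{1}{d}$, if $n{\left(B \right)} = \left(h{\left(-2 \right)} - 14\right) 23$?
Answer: $- \frac{348706403}{1263429} \approx -276.0$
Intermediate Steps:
$h{\left(x \right)} = - x$
$z{\left(v,H \right)} = 24 + H + v$ ($z{\left(v,H \right)} = \left(H + v\right) + 24 = 24 + H + v$)
$n{\left(B \right)} = -276$ ($n{\left(B \right)} = \left(\left(-1\right) \left(-2\right) - 14\right) 23 = \left(2 - 14\right) 23 = \left(-12\right) 23 = -276$)
$d = 1263429$ ($d = 61633 + 1201796 = 1263429$)
$n{\left(z{\left(-33,45 \right)} \right)} + \frac{1}{d} = -276 + \frac{1}{1263429} = - \frac{348706403}{1263429}$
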